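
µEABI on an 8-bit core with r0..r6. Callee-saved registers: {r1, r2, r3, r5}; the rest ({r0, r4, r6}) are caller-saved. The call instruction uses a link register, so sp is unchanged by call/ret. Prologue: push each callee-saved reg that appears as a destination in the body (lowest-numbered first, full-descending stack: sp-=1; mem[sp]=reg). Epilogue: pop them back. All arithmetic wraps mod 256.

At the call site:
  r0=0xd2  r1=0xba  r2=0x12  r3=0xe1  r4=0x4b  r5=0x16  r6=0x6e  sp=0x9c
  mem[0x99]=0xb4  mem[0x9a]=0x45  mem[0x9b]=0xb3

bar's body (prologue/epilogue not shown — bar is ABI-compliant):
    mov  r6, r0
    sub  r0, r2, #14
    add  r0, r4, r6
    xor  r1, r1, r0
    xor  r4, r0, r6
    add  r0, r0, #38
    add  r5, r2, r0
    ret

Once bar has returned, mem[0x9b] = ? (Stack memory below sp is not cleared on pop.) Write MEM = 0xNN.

prologue: push r1 -> mem[0x9b]=0xba, sp=0x9b
prologue: push r5 -> mem[0x9a]=0x16, sp=0x9a
body[0] mov  r6, r0 -> r6=0xd2
body[1] sub  r0, r2, #14 -> r0=0x04
body[2] add  r0, r4, r6 -> r0=0x1d
body[3] xor  r1, r1, r0 -> r1=0xa7
body[4] xor  r4, r0, r6 -> r4=0xcf
body[5] add  r0, r0, #38 -> r0=0x43
body[6] add  r5, r2, r0 -> r5=0x55
epilogue: pop r5=0x16, sp=0x9b
epilogue: pop r1=0xba, sp=0x9c
prologue pushed ['r1', 'r5'] at ['0x9b', '0x9a']

MEM = 0xba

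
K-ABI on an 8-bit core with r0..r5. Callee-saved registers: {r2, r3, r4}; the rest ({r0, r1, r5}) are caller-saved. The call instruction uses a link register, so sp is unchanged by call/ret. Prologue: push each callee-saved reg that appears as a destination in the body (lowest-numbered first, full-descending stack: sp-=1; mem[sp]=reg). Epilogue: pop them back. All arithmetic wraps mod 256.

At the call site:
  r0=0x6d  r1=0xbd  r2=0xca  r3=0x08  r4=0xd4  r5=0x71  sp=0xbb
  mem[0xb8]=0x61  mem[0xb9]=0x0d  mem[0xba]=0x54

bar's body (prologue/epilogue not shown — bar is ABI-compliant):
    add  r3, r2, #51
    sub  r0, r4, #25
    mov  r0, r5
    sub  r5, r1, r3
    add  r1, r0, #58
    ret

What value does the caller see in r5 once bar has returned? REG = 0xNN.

REG = 0xc0

prologue: push r3 → mem[0xba]=0x08, sp=0xba
body[0] add  r3, r2, #51 → r3=0xfd
body[1] sub  r0, r4, #25 → r0=0xbb
body[2] mov  r0, r5 → r0=0x71
body[3] sub  r5, r1, r3 → r5=0xc0
body[4] add  r1, r0, #58 → r1=0xab
epilogue: pop r3=0x08, sp=0xbb
r5 is caller-saved → body value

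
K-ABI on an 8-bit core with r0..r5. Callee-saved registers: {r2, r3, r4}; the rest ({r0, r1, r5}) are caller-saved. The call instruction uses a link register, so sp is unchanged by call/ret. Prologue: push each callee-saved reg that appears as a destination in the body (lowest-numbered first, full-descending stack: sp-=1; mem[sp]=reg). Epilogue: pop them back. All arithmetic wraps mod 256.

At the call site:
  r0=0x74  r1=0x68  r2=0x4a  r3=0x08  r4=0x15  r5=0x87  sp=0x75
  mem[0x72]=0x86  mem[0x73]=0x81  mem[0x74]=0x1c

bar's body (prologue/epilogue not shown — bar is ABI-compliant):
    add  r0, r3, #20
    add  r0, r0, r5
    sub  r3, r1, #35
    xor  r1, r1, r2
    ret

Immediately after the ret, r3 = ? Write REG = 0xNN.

prologue: push r3 → mem[0x74]=0x08, sp=0x74
body[0] add  r0, r3, #20 → r0=0x1c
body[1] add  r0, r0, r5 → r0=0xa3
body[2] sub  r3, r1, #35 → r3=0x45
body[3] xor  r1, r1, r2 → r1=0x22
epilogue: pop r3=0x08, sp=0x75
r3 is callee-saved → restored

REG = 0x08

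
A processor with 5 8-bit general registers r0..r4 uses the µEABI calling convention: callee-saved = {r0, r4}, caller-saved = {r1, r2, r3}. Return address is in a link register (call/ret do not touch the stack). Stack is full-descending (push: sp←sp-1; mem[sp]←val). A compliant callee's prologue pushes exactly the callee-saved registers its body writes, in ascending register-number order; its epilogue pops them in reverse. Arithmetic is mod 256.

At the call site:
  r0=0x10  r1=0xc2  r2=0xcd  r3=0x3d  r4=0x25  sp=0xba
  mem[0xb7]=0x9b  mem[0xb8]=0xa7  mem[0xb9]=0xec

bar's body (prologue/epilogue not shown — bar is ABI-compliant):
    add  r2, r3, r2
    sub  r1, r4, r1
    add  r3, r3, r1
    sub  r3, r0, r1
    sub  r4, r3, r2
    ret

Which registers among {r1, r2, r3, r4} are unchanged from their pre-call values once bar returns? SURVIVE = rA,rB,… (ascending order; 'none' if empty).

SURVIVE = r4

prologue: push r4 → mem[0xb9]=0x25, sp=0xb9
body[0] add  r2, r3, r2 → r2=0x0a
body[1] sub  r1, r4, r1 → r1=0x63
body[2] add  r3, r3, r1 → r3=0xa0
body[3] sub  r3, r0, r1 → r3=0xad
body[4] sub  r4, r3, r2 → r4=0xa3
epilogue: pop r4=0x25, sp=0xba
r1: caller-saved, written=True
r2: caller-saved, written=True
r3: caller-saved, written=True
r4: callee-saved, written=True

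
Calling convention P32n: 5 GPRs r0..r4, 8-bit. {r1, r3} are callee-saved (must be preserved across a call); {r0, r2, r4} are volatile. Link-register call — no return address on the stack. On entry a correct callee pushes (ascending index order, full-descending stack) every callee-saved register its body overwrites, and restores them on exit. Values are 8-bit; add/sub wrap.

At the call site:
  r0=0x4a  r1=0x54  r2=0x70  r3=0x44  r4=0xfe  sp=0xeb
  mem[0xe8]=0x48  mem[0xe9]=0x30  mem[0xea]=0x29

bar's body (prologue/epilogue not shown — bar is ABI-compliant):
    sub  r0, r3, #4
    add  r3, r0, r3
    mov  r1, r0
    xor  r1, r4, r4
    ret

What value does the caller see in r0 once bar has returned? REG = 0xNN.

REG = 0x40

prologue: push r1 → mem[0xea]=0x54, sp=0xea
prologue: push r3 → mem[0xe9]=0x44, sp=0xe9
body[0] sub  r0, r3, #4 → r0=0x40
body[1] add  r3, r0, r3 → r3=0x84
body[2] mov  r1, r0 → r1=0x40
body[3] xor  r1, r4, r4 → r1=0x00
epilogue: pop r3=0x44, sp=0xea
epilogue: pop r1=0x54, sp=0xeb
r0 is caller-saved → body value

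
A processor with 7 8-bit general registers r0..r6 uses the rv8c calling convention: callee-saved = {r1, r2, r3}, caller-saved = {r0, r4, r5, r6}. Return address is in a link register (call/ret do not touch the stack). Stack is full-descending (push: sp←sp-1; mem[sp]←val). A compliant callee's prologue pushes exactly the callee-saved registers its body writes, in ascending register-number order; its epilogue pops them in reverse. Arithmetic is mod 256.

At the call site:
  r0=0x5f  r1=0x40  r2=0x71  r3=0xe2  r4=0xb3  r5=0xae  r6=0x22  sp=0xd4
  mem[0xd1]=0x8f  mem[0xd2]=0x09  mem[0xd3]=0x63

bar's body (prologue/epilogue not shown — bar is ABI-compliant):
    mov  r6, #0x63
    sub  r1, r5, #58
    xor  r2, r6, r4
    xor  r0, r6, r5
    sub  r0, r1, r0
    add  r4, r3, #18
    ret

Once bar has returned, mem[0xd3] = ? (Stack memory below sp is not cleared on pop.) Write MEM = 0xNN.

MEM = 0x40

prologue: push r1 -> mem[0xd3]=0x40, sp=0xd3
prologue: push r2 -> mem[0xd2]=0x71, sp=0xd2
body[0] mov  r6, #0x63 -> r6=0x63
body[1] sub  r1, r5, #58 -> r1=0x74
body[2] xor  r2, r6, r4 -> r2=0xd0
body[3] xor  r0, r6, r5 -> r0=0xcd
body[4] sub  r0, r1, r0 -> r0=0xa7
body[5] add  r4, r3, #18 -> r4=0xf4
epilogue: pop r2=0x71, sp=0xd3
epilogue: pop r1=0x40, sp=0xd4
prologue pushed ['r1', 'r2'] at ['0xd3', '0xd2']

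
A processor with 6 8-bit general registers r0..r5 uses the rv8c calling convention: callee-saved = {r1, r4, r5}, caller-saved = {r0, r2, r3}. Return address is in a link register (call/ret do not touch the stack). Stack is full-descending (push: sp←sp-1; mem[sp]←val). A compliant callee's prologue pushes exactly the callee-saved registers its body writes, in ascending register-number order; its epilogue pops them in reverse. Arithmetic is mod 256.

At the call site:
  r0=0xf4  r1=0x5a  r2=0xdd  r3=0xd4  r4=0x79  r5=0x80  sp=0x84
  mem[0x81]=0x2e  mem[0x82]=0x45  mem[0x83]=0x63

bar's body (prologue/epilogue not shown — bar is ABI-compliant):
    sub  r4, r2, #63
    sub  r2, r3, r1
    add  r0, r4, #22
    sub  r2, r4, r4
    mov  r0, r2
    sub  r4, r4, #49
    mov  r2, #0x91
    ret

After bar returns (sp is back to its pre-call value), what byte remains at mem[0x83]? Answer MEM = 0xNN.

prologue: push r4 -> mem[0x83]=0x79, sp=0x83
body[0] sub  r4, r2, #63 -> r4=0x9e
body[1] sub  r2, r3, r1 -> r2=0x7a
body[2] add  r0, r4, #22 -> r0=0xb4
body[3] sub  r2, r4, r4 -> r2=0x00
body[4] mov  r0, r2 -> r0=0x00
body[5] sub  r4, r4, #49 -> r4=0x6d
body[6] mov  r2, #0x91 -> r2=0x91
epilogue: pop r4=0x79, sp=0x84
prologue pushed ['r4'] at ['0x83']

MEM = 0x79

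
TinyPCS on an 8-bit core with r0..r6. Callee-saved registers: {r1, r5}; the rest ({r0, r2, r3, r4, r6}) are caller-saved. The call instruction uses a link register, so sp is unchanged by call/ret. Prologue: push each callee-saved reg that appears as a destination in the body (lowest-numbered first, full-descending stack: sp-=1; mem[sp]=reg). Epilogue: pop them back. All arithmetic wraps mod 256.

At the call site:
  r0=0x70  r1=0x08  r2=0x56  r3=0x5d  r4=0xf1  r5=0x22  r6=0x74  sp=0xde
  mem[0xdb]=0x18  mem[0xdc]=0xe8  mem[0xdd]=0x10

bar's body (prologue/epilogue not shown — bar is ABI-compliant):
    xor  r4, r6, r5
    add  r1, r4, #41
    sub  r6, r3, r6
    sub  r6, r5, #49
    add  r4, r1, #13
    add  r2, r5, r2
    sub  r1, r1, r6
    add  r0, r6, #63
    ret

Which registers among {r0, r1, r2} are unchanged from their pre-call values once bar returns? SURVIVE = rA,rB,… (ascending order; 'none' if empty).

prologue: push r1 → mem[0xdd]=0x08, sp=0xdd
body[0] xor  r4, r6, r5 → r4=0x56
body[1] add  r1, r4, #41 → r1=0x7f
body[2] sub  r6, r3, r6 → r6=0xe9
body[3] sub  r6, r5, #49 → r6=0xf1
body[4] add  r4, r1, #13 → r4=0x8c
body[5] add  r2, r5, r2 → r2=0x78
body[6] sub  r1, r1, r6 → r1=0x8e
body[7] add  r0, r6, #63 → r0=0x30
epilogue: pop r1=0x08, sp=0xde
r0: caller-saved, written=True
r1: callee-saved, written=True
r2: caller-saved, written=True

SURVIVE = r1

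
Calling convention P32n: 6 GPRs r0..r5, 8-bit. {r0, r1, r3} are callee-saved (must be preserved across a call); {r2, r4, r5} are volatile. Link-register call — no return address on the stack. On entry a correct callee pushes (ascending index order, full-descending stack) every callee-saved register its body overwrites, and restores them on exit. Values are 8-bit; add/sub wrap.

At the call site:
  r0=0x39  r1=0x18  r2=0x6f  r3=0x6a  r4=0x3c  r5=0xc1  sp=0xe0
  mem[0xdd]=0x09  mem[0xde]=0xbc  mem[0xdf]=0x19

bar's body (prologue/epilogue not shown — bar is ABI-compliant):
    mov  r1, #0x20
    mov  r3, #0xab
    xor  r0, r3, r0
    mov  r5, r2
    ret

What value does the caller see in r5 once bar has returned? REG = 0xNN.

REG = 0x6f

prologue: push r0 → mem[0xdf]=0x39, sp=0xdf
prologue: push r1 → mem[0xde]=0x18, sp=0xde
prologue: push r3 → mem[0xdd]=0x6a, sp=0xdd
body[0] mov  r1, #0x20 → r1=0x20
body[1] mov  r3, #0xab → r3=0xab
body[2] xor  r0, r3, r0 → r0=0x92
body[3] mov  r5, r2 → r5=0x6f
epilogue: pop r3=0x6a, sp=0xde
epilogue: pop r1=0x18, sp=0xdf
epilogue: pop r0=0x39, sp=0xe0
r5 is caller-saved → body value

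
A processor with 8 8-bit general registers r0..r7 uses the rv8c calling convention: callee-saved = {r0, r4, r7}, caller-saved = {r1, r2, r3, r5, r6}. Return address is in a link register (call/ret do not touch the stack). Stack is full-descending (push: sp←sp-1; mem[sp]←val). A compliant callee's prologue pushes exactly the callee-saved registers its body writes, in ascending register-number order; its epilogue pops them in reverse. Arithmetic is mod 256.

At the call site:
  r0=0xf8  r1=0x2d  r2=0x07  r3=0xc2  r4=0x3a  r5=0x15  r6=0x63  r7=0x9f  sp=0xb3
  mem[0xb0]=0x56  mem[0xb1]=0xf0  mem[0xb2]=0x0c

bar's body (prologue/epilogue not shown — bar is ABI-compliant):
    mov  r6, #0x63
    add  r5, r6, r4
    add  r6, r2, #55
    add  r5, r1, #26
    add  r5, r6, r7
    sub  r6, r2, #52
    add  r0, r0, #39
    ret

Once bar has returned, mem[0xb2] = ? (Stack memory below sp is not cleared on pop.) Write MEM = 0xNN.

MEM = 0xf8

prologue: push r0 -> mem[0xb2]=0xf8, sp=0xb2
body[0] mov  r6, #0x63 -> r6=0x63
body[1] add  r5, r6, r4 -> r5=0x9d
body[2] add  r6, r2, #55 -> r6=0x3e
body[3] add  r5, r1, #26 -> r5=0x47
body[4] add  r5, r6, r7 -> r5=0xdd
body[5] sub  r6, r2, #52 -> r6=0xd3
body[6] add  r0, r0, #39 -> r0=0x1f
epilogue: pop r0=0xf8, sp=0xb3
prologue pushed ['r0'] at ['0xb2']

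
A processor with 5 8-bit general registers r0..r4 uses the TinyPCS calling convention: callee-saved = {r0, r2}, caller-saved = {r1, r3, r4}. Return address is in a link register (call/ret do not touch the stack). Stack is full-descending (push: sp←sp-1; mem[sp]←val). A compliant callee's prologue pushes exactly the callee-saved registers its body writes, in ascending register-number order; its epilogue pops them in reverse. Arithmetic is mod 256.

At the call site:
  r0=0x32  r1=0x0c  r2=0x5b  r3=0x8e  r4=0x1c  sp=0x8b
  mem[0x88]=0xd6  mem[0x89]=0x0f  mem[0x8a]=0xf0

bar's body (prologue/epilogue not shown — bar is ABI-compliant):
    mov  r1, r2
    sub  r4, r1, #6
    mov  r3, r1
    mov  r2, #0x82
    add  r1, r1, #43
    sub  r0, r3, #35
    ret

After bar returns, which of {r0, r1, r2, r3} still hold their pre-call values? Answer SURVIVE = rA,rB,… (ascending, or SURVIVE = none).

SURVIVE = r0,r2

prologue: push r0 → mem[0x8a]=0x32, sp=0x8a
prologue: push r2 → mem[0x89]=0x5b, sp=0x89
body[0] mov  r1, r2 → r1=0x5b
body[1] sub  r4, r1, #6 → r4=0x55
body[2] mov  r3, r1 → r3=0x5b
body[3] mov  r2, #0x82 → r2=0x82
body[4] add  r1, r1, #43 → r1=0x86
body[5] sub  r0, r3, #35 → r0=0x38
epilogue: pop r2=0x5b, sp=0x8a
epilogue: pop r0=0x32, sp=0x8b
r0: callee-saved, written=True
r1: caller-saved, written=True
r2: callee-saved, written=True
r3: caller-saved, written=True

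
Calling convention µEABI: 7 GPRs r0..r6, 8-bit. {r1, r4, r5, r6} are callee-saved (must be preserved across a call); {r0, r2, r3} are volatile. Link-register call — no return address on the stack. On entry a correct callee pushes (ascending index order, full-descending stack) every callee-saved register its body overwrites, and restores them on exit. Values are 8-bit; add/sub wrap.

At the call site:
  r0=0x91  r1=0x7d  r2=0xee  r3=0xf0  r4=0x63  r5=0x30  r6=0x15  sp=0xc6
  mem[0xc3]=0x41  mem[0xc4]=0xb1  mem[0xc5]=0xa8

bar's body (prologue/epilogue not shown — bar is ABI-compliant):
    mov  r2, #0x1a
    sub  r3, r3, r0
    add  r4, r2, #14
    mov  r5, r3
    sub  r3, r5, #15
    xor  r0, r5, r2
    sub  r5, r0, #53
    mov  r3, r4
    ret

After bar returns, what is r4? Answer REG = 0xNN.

REG = 0x63

prologue: push r4 -> mem[0xc5]=0x63, sp=0xc5
prologue: push r5 -> mem[0xc4]=0x30, sp=0xc4
body[0] mov  r2, #0x1a -> r2=0x1a
body[1] sub  r3, r3, r0 -> r3=0x5f
body[2] add  r4, r2, #14 -> r4=0x28
body[3] mov  r5, r3 -> r5=0x5f
body[4] sub  r3, r5, #15 -> r3=0x50
body[5] xor  r0, r5, r2 -> r0=0x45
body[6] sub  r5, r0, #53 -> r5=0x10
body[7] mov  r3, r4 -> r3=0x28
epilogue: pop r5=0x30, sp=0xc5
epilogue: pop r4=0x63, sp=0xc6
r4 is callee-saved -> restored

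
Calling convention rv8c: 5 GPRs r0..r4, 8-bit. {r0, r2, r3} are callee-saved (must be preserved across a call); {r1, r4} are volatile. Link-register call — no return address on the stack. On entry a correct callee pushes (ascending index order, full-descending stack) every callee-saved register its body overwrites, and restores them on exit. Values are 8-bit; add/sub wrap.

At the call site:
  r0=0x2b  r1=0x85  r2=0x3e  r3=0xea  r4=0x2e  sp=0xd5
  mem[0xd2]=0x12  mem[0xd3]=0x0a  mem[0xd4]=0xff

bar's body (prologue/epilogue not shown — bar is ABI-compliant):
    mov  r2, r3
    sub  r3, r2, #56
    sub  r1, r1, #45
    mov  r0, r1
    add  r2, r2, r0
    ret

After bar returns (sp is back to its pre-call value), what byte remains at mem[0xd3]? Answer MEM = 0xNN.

MEM = 0x3e

prologue: push r0 -> mem[0xd4]=0x2b, sp=0xd4
prologue: push r2 -> mem[0xd3]=0x3e, sp=0xd3
prologue: push r3 -> mem[0xd2]=0xea, sp=0xd2
body[0] mov  r2, r3 -> r2=0xea
body[1] sub  r3, r2, #56 -> r3=0xb2
body[2] sub  r1, r1, #45 -> r1=0x58
body[3] mov  r0, r1 -> r0=0x58
body[4] add  r2, r2, r0 -> r2=0x42
epilogue: pop r3=0xea, sp=0xd3
epilogue: pop r2=0x3e, sp=0xd4
epilogue: pop r0=0x2b, sp=0xd5
prologue pushed ['r0', 'r2', 'r3'] at ['0xd4', '0xd3', '0xd2']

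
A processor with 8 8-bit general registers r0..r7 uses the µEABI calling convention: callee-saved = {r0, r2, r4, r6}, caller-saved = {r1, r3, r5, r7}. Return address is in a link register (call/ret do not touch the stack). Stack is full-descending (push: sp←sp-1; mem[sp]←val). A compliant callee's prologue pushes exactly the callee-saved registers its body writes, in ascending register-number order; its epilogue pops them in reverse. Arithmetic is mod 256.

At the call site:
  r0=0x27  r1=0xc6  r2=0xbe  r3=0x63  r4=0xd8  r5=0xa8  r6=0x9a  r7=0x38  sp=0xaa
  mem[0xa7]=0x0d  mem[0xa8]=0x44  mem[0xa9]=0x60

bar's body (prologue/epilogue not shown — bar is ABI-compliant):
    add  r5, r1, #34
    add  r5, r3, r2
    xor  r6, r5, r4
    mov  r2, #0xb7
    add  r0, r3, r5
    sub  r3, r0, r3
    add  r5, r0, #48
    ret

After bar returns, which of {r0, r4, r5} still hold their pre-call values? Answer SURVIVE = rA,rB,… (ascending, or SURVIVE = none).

prologue: push r0 -> mem[0xa9]=0x27, sp=0xa9
prologue: push r2 -> mem[0xa8]=0xbe, sp=0xa8
prologue: push r6 -> mem[0xa7]=0x9a, sp=0xa7
body[0] add  r5, r1, #34 -> r5=0xe8
body[1] add  r5, r3, r2 -> r5=0x21
body[2] xor  r6, r5, r4 -> r6=0xf9
body[3] mov  r2, #0xb7 -> r2=0xb7
body[4] add  r0, r3, r5 -> r0=0x84
body[5] sub  r3, r0, r3 -> r3=0x21
body[6] add  r5, r0, #48 -> r5=0xb4
epilogue: pop r6=0x9a, sp=0xa8
epilogue: pop r2=0xbe, sp=0xa9
epilogue: pop r0=0x27, sp=0xaa
r0: callee-saved, written=True
r4: callee-saved, written=False
r5: caller-saved, written=True

SURVIVE = r0,r4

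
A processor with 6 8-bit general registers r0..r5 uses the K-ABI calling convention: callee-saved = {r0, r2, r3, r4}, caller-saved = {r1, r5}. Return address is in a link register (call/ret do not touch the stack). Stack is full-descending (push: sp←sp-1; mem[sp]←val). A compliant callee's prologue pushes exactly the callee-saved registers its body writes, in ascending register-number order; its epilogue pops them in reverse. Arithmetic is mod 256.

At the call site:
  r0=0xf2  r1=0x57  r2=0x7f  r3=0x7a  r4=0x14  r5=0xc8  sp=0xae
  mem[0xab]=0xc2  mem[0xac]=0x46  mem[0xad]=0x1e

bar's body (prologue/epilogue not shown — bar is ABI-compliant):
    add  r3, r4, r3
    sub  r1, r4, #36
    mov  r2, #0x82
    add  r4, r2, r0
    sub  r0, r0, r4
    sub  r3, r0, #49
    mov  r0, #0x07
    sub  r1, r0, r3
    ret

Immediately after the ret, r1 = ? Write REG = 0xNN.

REG = 0xba

prologue: push r0 → mem[0xad]=0xf2, sp=0xad
prologue: push r2 → mem[0xac]=0x7f, sp=0xac
prologue: push r3 → mem[0xab]=0x7a, sp=0xab
prologue: push r4 → mem[0xaa]=0x14, sp=0xaa
body[0] add  r3, r4, r3 → r3=0x8e
body[1] sub  r1, r4, #36 → r1=0xf0
body[2] mov  r2, #0x82 → r2=0x82
body[3] add  r4, r2, r0 → r4=0x74
body[4] sub  r0, r0, r4 → r0=0x7e
body[5] sub  r3, r0, #49 → r3=0x4d
body[6] mov  r0, #0x07 → r0=0x07
body[7] sub  r1, r0, r3 → r1=0xba
epilogue: pop r4=0x14, sp=0xab
epilogue: pop r3=0x7a, sp=0xac
epilogue: pop r2=0x7f, sp=0xad
epilogue: pop r0=0xf2, sp=0xae
r1 is caller-saved → body value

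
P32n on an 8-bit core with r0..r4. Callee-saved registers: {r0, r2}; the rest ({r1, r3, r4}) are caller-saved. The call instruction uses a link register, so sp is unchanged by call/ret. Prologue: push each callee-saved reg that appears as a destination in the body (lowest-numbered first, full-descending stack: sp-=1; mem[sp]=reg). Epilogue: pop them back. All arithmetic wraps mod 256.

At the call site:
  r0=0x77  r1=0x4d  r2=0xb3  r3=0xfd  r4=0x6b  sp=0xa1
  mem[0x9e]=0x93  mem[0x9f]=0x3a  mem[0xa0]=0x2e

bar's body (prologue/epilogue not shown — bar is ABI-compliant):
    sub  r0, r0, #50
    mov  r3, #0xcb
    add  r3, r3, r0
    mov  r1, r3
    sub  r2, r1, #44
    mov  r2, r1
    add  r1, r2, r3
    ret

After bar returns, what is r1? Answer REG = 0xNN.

prologue: push r0 → mem[0xa0]=0x77, sp=0xa0
prologue: push r2 → mem[0x9f]=0xb3, sp=0x9f
body[0] sub  r0, r0, #50 → r0=0x45
body[1] mov  r3, #0xcb → r3=0xcb
body[2] add  r3, r3, r0 → r3=0x10
body[3] mov  r1, r3 → r1=0x10
body[4] sub  r2, r1, #44 → r2=0xe4
body[5] mov  r2, r1 → r2=0x10
body[6] add  r1, r2, r3 → r1=0x20
epilogue: pop r2=0xb3, sp=0xa0
epilogue: pop r0=0x77, sp=0xa1
r1 is caller-saved → body value

REG = 0x20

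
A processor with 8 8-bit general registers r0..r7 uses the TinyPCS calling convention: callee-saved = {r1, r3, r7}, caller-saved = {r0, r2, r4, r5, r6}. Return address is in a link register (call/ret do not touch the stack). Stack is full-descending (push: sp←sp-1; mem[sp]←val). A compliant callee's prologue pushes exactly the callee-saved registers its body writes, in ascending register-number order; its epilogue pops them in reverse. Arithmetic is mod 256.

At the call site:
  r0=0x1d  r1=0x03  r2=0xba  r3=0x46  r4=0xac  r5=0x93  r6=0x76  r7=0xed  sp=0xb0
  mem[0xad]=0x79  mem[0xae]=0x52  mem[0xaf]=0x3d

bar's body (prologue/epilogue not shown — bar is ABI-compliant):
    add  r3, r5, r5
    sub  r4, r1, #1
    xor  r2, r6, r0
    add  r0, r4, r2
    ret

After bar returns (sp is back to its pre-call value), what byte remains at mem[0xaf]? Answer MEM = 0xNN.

MEM = 0x46

prologue: push r3 -> mem[0xaf]=0x46, sp=0xaf
body[0] add  r3, r5, r5 -> r3=0x26
body[1] sub  r4, r1, #1 -> r4=0x02
body[2] xor  r2, r6, r0 -> r2=0x6b
body[3] add  r0, r4, r2 -> r0=0x6d
epilogue: pop r3=0x46, sp=0xb0
prologue pushed ['r3'] at ['0xaf']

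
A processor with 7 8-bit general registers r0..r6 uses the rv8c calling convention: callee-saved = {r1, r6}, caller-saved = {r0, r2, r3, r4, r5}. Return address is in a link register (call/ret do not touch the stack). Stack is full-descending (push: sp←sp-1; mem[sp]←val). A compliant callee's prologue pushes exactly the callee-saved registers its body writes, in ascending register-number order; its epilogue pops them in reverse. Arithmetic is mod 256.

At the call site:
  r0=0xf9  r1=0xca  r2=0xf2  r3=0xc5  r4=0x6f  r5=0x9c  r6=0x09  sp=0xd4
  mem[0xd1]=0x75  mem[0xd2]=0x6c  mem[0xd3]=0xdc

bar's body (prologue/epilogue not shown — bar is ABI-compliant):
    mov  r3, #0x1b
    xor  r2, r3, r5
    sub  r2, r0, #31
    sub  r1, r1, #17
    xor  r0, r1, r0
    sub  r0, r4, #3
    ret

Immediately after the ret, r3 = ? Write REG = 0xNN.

REG = 0x1b

prologue: push r1 → mem[0xd3]=0xca, sp=0xd3
body[0] mov  r3, #0x1b → r3=0x1b
body[1] xor  r2, r3, r5 → r2=0x87
body[2] sub  r2, r0, #31 → r2=0xda
body[3] sub  r1, r1, #17 → r1=0xb9
body[4] xor  r0, r1, r0 → r0=0x40
body[5] sub  r0, r4, #3 → r0=0x6c
epilogue: pop r1=0xca, sp=0xd4
r3 is caller-saved → body value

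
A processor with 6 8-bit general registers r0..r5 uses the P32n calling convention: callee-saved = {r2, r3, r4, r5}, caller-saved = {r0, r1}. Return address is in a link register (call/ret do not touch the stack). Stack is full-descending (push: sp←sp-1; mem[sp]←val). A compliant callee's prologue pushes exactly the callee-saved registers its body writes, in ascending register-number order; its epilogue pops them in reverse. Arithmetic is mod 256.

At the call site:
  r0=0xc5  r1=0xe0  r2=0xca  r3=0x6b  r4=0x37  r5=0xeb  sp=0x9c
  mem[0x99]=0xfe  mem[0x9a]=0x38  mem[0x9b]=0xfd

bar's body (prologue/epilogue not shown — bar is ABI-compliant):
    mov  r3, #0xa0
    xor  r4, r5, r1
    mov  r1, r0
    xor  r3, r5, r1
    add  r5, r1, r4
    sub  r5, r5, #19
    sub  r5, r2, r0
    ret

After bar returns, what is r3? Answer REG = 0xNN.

REG = 0x6b

prologue: push r3 → mem[0x9b]=0x6b, sp=0x9b
prologue: push r4 → mem[0x9a]=0x37, sp=0x9a
prologue: push r5 → mem[0x99]=0xeb, sp=0x99
body[0] mov  r3, #0xa0 → r3=0xa0
body[1] xor  r4, r5, r1 → r4=0x0b
body[2] mov  r1, r0 → r1=0xc5
body[3] xor  r3, r5, r1 → r3=0x2e
body[4] add  r5, r1, r4 → r5=0xd0
body[5] sub  r5, r5, #19 → r5=0xbd
body[6] sub  r5, r2, r0 → r5=0x05
epilogue: pop r5=0xeb, sp=0x9a
epilogue: pop r4=0x37, sp=0x9b
epilogue: pop r3=0x6b, sp=0x9c
r3 is callee-saved → restored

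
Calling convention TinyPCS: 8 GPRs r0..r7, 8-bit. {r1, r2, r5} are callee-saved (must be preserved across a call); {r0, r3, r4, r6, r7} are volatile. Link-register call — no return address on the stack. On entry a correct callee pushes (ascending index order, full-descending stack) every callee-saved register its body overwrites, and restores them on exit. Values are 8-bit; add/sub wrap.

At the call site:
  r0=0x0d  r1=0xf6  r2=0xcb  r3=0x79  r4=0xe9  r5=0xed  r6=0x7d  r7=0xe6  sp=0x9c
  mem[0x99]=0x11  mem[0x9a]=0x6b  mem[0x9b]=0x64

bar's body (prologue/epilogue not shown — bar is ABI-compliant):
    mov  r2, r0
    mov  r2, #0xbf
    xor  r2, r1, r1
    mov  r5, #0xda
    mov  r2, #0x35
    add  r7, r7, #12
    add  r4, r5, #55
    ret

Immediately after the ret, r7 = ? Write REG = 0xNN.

REG = 0xf2

prologue: push r2 → mem[0x9b]=0xcb, sp=0x9b
prologue: push r5 → mem[0x9a]=0xed, sp=0x9a
body[0] mov  r2, r0 → r2=0x0d
body[1] mov  r2, #0xbf → r2=0xbf
body[2] xor  r2, r1, r1 → r2=0x00
body[3] mov  r5, #0xda → r5=0xda
body[4] mov  r2, #0x35 → r2=0x35
body[5] add  r7, r7, #12 → r7=0xf2
body[6] add  r4, r5, #55 → r4=0x11
epilogue: pop r5=0xed, sp=0x9b
epilogue: pop r2=0xcb, sp=0x9c
r7 is caller-saved → body value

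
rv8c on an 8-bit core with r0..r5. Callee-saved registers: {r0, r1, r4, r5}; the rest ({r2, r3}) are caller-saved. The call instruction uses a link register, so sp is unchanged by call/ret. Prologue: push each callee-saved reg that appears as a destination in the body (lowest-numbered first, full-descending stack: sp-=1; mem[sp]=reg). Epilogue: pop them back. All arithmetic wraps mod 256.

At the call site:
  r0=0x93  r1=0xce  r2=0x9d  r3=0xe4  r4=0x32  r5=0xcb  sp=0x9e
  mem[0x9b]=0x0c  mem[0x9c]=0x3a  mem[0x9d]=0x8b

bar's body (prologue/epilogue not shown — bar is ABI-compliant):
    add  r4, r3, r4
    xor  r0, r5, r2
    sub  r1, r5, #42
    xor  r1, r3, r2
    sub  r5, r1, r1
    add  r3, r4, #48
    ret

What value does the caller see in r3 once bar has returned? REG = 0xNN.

REG = 0x46

prologue: push r0 -> mem[0x9d]=0x93, sp=0x9d
prologue: push r1 -> mem[0x9c]=0xce, sp=0x9c
prologue: push r4 -> mem[0x9b]=0x32, sp=0x9b
prologue: push r5 -> mem[0x9a]=0xcb, sp=0x9a
body[0] add  r4, r3, r4 -> r4=0x16
body[1] xor  r0, r5, r2 -> r0=0x56
body[2] sub  r1, r5, #42 -> r1=0xa1
body[3] xor  r1, r3, r2 -> r1=0x79
body[4] sub  r5, r1, r1 -> r5=0x00
body[5] add  r3, r4, #48 -> r3=0x46
epilogue: pop r5=0xcb, sp=0x9b
epilogue: pop r4=0x32, sp=0x9c
epilogue: pop r1=0xce, sp=0x9d
epilogue: pop r0=0x93, sp=0x9e
r3 is caller-saved -> body value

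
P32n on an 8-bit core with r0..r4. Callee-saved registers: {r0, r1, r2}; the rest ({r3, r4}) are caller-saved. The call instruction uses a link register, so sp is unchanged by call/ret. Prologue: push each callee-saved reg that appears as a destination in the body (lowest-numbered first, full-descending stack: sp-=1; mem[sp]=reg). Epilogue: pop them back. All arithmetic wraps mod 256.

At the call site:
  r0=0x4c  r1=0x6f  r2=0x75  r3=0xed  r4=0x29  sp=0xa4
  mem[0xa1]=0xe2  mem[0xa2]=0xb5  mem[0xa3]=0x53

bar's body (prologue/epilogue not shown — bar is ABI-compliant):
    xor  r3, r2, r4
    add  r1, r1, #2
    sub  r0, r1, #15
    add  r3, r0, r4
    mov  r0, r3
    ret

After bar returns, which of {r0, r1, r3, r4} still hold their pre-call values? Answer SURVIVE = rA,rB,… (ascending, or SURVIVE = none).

prologue: push r0 → mem[0xa3]=0x4c, sp=0xa3
prologue: push r1 → mem[0xa2]=0x6f, sp=0xa2
body[0] xor  r3, r2, r4 → r3=0x5c
body[1] add  r1, r1, #2 → r1=0x71
body[2] sub  r0, r1, #15 → r0=0x62
body[3] add  r3, r0, r4 → r3=0x8b
body[4] mov  r0, r3 → r0=0x8b
epilogue: pop r1=0x6f, sp=0xa3
epilogue: pop r0=0x4c, sp=0xa4
r0: callee-saved, written=True
r1: callee-saved, written=True
r3: caller-saved, written=True
r4: caller-saved, written=False

SURVIVE = r0,r1,r4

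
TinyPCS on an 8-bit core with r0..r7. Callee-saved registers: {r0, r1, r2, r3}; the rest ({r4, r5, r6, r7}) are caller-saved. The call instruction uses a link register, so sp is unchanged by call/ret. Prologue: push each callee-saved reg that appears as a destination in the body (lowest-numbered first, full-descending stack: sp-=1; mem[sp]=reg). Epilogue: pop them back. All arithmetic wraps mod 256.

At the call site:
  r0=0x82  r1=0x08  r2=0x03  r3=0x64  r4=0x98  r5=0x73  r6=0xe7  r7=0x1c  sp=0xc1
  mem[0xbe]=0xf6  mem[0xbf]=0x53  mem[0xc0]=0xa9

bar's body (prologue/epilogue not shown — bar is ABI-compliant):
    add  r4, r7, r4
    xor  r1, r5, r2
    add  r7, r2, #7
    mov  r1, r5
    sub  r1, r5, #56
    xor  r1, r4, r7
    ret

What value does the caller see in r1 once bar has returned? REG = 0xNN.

REG = 0x08

prologue: push r1 -> mem[0xc0]=0x08, sp=0xc0
body[0] add  r4, r7, r4 -> r4=0xb4
body[1] xor  r1, r5, r2 -> r1=0x70
body[2] add  r7, r2, #7 -> r7=0x0a
body[3] mov  r1, r5 -> r1=0x73
body[4] sub  r1, r5, #56 -> r1=0x3b
body[5] xor  r1, r4, r7 -> r1=0xbe
epilogue: pop r1=0x08, sp=0xc1
r1 is callee-saved -> restored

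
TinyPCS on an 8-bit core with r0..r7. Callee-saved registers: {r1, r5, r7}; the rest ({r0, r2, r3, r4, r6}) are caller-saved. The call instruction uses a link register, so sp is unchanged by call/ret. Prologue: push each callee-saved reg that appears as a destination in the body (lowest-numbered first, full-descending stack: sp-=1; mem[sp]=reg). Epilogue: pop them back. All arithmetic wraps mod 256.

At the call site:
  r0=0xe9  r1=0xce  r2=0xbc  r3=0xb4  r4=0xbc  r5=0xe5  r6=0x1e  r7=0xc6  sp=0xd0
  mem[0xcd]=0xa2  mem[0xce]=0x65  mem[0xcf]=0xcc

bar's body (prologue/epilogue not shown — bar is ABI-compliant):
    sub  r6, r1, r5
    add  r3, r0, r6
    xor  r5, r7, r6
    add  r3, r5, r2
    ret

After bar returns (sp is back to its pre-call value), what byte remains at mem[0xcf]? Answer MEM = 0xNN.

prologue: push r5 → mem[0xcf]=0xe5, sp=0xcf
body[0] sub  r6, r1, r5 → r6=0xe9
body[1] add  r3, r0, r6 → r3=0xd2
body[2] xor  r5, r7, r6 → r5=0x2f
body[3] add  r3, r5, r2 → r3=0xeb
epilogue: pop r5=0xe5, sp=0xd0
prologue pushed ['r5'] at ['0xcf']

MEM = 0xe5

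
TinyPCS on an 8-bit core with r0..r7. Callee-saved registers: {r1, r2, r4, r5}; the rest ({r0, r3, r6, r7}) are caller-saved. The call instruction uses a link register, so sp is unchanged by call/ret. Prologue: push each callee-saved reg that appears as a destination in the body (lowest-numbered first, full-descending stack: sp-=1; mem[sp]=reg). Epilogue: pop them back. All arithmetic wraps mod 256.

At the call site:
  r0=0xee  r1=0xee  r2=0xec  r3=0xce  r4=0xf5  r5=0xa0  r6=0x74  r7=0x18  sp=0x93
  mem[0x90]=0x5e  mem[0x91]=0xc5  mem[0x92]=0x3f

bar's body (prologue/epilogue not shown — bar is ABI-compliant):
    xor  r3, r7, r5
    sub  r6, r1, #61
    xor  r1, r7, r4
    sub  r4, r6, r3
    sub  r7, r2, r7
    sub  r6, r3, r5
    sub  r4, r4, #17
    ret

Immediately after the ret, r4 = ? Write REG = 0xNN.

prologue: push r1 -> mem[0x92]=0xee, sp=0x92
prologue: push r4 -> mem[0x91]=0xf5, sp=0x91
body[0] xor  r3, r7, r5 -> r3=0xb8
body[1] sub  r6, r1, #61 -> r6=0xb1
body[2] xor  r1, r7, r4 -> r1=0xed
body[3] sub  r4, r6, r3 -> r4=0xf9
body[4] sub  r7, r2, r7 -> r7=0xd4
body[5] sub  r6, r3, r5 -> r6=0x18
body[6] sub  r4, r4, #17 -> r4=0xe8
epilogue: pop r4=0xf5, sp=0x92
epilogue: pop r1=0xee, sp=0x93
r4 is callee-saved -> restored

REG = 0xf5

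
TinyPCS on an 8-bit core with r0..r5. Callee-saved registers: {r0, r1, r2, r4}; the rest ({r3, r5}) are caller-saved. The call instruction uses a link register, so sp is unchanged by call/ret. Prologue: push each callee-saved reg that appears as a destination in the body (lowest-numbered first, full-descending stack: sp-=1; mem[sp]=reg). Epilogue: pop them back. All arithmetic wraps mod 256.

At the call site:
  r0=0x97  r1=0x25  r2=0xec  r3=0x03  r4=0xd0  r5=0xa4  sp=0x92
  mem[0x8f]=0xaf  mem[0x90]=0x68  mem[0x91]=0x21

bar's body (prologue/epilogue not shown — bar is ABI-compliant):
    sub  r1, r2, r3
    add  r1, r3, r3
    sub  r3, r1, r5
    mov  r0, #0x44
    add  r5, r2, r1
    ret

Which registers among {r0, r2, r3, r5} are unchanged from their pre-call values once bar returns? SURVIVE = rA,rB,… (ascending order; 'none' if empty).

prologue: push r0 -> mem[0x91]=0x97, sp=0x91
prologue: push r1 -> mem[0x90]=0x25, sp=0x90
body[0] sub  r1, r2, r3 -> r1=0xe9
body[1] add  r1, r3, r3 -> r1=0x06
body[2] sub  r3, r1, r5 -> r3=0x62
body[3] mov  r0, #0x44 -> r0=0x44
body[4] add  r5, r2, r1 -> r5=0xf2
epilogue: pop r1=0x25, sp=0x91
epilogue: pop r0=0x97, sp=0x92
r0: callee-saved, written=True
r2: callee-saved, written=False
r3: caller-saved, written=True
r5: caller-saved, written=True

SURVIVE = r0,r2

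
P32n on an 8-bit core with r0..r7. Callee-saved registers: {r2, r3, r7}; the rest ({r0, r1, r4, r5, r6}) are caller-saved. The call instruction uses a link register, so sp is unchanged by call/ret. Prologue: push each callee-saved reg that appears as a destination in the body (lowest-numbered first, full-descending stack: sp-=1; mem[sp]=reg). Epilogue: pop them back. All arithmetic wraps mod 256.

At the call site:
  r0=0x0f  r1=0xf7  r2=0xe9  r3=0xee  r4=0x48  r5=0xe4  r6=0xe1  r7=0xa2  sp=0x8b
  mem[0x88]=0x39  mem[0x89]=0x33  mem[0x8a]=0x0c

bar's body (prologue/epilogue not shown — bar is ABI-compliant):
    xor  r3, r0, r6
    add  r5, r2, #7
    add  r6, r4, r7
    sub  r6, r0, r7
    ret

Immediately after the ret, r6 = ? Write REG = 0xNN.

REG = 0x6d

prologue: push r3 -> mem[0x8a]=0xee, sp=0x8a
body[0] xor  r3, r0, r6 -> r3=0xee
body[1] add  r5, r2, #7 -> r5=0xf0
body[2] add  r6, r4, r7 -> r6=0xea
body[3] sub  r6, r0, r7 -> r6=0x6d
epilogue: pop r3=0xee, sp=0x8b
r6 is caller-saved -> body value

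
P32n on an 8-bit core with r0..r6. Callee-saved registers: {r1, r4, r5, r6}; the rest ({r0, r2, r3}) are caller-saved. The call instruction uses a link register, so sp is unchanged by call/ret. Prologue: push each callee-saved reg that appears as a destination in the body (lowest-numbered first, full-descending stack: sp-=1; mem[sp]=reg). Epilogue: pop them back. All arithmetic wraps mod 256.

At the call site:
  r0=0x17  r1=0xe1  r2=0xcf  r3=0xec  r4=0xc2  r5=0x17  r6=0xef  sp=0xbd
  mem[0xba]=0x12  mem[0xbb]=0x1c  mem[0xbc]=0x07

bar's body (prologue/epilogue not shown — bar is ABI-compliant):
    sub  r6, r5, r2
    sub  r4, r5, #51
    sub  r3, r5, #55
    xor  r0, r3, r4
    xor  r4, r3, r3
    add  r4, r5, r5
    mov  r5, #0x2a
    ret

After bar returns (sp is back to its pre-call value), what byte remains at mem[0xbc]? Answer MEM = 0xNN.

MEM = 0xc2

prologue: push r4 -> mem[0xbc]=0xc2, sp=0xbc
prologue: push r5 -> mem[0xbb]=0x17, sp=0xbb
prologue: push r6 -> mem[0xba]=0xef, sp=0xba
body[0] sub  r6, r5, r2 -> r6=0x48
body[1] sub  r4, r5, #51 -> r4=0xe4
body[2] sub  r3, r5, #55 -> r3=0xe0
body[3] xor  r0, r3, r4 -> r0=0x04
body[4] xor  r4, r3, r3 -> r4=0x00
body[5] add  r4, r5, r5 -> r4=0x2e
body[6] mov  r5, #0x2a -> r5=0x2a
epilogue: pop r6=0xef, sp=0xbb
epilogue: pop r5=0x17, sp=0xbc
epilogue: pop r4=0xc2, sp=0xbd
prologue pushed ['r4', 'r5', 'r6'] at ['0xbc', '0xbb', '0xba']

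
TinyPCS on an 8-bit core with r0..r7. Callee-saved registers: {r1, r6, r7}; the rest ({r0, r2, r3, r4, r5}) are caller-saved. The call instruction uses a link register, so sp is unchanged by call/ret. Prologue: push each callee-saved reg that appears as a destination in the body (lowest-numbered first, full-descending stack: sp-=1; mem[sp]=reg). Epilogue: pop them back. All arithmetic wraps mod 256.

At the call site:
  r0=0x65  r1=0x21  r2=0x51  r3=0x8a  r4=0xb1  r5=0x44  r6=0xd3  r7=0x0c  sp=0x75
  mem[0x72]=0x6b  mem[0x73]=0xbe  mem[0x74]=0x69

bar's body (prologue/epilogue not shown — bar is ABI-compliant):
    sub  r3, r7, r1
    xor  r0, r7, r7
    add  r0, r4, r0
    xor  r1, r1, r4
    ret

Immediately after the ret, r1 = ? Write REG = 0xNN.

prologue: push r1 → mem[0x74]=0x21, sp=0x74
body[0] sub  r3, r7, r1 → r3=0xeb
body[1] xor  r0, r7, r7 → r0=0x00
body[2] add  r0, r4, r0 → r0=0xb1
body[3] xor  r1, r1, r4 → r1=0x90
epilogue: pop r1=0x21, sp=0x75
r1 is callee-saved → restored

REG = 0x21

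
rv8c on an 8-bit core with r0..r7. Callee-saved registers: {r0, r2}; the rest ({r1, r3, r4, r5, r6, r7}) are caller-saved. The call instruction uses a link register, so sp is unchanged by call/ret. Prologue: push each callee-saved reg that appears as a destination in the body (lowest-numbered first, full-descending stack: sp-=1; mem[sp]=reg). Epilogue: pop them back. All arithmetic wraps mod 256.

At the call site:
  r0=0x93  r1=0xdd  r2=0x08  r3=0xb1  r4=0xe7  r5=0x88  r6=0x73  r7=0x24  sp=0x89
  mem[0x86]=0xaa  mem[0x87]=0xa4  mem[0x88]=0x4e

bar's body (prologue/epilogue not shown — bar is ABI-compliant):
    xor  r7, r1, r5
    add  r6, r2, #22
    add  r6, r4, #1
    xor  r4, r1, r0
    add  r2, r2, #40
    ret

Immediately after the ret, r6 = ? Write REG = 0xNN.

REG = 0xe8

prologue: push r2 → mem[0x88]=0x08, sp=0x88
body[0] xor  r7, r1, r5 → r7=0x55
body[1] add  r6, r2, #22 → r6=0x1e
body[2] add  r6, r4, #1 → r6=0xe8
body[3] xor  r4, r1, r0 → r4=0x4e
body[4] add  r2, r2, #40 → r2=0x30
epilogue: pop r2=0x08, sp=0x89
r6 is caller-saved → body value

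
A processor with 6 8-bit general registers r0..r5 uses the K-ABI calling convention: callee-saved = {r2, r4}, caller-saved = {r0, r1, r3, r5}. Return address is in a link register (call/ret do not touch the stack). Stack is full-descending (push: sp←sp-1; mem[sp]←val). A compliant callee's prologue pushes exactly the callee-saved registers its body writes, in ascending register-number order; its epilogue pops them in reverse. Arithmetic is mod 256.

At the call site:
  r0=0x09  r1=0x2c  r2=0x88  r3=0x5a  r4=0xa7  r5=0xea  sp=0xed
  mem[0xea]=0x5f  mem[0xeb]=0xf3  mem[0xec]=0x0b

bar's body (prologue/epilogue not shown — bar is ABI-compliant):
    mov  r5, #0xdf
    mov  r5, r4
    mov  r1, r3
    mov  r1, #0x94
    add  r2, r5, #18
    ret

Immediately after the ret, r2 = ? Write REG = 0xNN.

REG = 0x88

prologue: push r2 → mem[0xec]=0x88, sp=0xec
body[0] mov  r5, #0xdf → r5=0xdf
body[1] mov  r5, r4 → r5=0xa7
body[2] mov  r1, r3 → r1=0x5a
body[3] mov  r1, #0x94 → r1=0x94
body[4] add  r2, r5, #18 → r2=0xb9
epilogue: pop r2=0x88, sp=0xed
r2 is callee-saved → restored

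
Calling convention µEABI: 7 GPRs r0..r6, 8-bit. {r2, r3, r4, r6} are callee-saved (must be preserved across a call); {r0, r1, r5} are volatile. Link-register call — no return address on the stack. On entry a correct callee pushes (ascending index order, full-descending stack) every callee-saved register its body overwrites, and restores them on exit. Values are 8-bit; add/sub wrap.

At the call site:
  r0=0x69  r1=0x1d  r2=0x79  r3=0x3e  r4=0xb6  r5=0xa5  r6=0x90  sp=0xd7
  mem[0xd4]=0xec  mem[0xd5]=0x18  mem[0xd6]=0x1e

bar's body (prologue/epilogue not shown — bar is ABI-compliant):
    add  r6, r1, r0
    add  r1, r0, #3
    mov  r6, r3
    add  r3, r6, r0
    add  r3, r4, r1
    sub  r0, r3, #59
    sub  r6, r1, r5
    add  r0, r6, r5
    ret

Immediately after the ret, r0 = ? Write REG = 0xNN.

prologue: push r3 -> mem[0xd6]=0x3e, sp=0xd6
prologue: push r6 -> mem[0xd5]=0x90, sp=0xd5
body[0] add  r6, r1, r0 -> r6=0x86
body[1] add  r1, r0, #3 -> r1=0x6c
body[2] mov  r6, r3 -> r6=0x3e
body[3] add  r3, r6, r0 -> r3=0xa7
body[4] add  r3, r4, r1 -> r3=0x22
body[5] sub  r0, r3, #59 -> r0=0xe7
body[6] sub  r6, r1, r5 -> r6=0xc7
body[7] add  r0, r6, r5 -> r0=0x6c
epilogue: pop r6=0x90, sp=0xd6
epilogue: pop r3=0x3e, sp=0xd7
r0 is caller-saved -> body value

REG = 0x6c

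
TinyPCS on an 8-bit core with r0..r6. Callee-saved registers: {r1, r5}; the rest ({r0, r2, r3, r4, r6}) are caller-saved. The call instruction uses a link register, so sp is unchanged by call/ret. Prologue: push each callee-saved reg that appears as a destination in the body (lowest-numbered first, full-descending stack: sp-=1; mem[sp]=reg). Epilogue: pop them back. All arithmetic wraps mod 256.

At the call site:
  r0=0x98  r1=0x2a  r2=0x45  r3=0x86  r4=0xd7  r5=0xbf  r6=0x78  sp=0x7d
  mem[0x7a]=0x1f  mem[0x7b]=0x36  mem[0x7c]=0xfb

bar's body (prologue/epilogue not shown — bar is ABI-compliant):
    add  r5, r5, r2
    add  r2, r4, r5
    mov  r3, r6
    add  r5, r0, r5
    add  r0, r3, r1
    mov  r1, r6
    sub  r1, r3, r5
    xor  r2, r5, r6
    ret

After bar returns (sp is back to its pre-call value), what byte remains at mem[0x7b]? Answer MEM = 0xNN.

MEM = 0xbf

prologue: push r1 -> mem[0x7c]=0x2a, sp=0x7c
prologue: push r5 -> mem[0x7b]=0xbf, sp=0x7b
body[0] add  r5, r5, r2 -> r5=0x04
body[1] add  r2, r4, r5 -> r2=0xdb
body[2] mov  r3, r6 -> r3=0x78
body[3] add  r5, r0, r5 -> r5=0x9c
body[4] add  r0, r3, r1 -> r0=0xa2
body[5] mov  r1, r6 -> r1=0x78
body[6] sub  r1, r3, r5 -> r1=0xdc
body[7] xor  r2, r5, r6 -> r2=0xe4
epilogue: pop r5=0xbf, sp=0x7c
epilogue: pop r1=0x2a, sp=0x7d
prologue pushed ['r1', 'r5'] at ['0x7c', '0x7b']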